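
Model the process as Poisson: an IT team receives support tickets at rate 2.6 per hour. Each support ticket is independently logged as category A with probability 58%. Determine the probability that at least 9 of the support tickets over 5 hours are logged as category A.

0.3435

Thinning: the support tickets that are logged as category A themselves form a Poisson process with rate 0.58 × 2.6 = 1.508 per hour.
Over the interval, μ = 1.508 × 5 = 7.54 (5 hours).
P(N ≥ 9) = 1 − P(N ≤ 8) ≈ 0.3435.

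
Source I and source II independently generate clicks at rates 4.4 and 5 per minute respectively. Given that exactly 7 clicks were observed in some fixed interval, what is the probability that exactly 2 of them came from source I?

0.1959

Given the total, each event is independently from source I with probability p = λ_I/(λ_I+λ_II) = 4.4/9.4 ≈ 0.4681.
So K ~ Binomial(7, 4.4/9.4): P(K = 2) = C(7,2) · (4.4/9.4)^2 · (5/9.4)^5 ≈ 0.1959.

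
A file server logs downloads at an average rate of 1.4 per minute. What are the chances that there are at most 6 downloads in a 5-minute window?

0.4497

Over the interval, μ = 1.4 × 5 = 7 (a 5-minute window = 5 minutes).
P(N ≤ 6) = Σ_{j=0}^{6} e^(−μ) μ^j/j! ≈ 0.4497.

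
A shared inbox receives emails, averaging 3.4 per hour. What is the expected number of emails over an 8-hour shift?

E[N] = λt = 3.4 × 8 = 27.2 (an 8-hour shift = 8 hours).

27.2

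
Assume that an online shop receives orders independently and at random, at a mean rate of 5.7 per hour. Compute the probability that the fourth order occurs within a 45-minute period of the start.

0.6183

Over the interval, μ = 5.7 × 0.75 = 4.275 (a 45-minute period = 0.75 hours).
The fourth arrival falls in the interval iff at least 4 events occur there: P(S_4 ≤ t) = P(N ≥ 4) = 1 − P(N ≤ 3) ≈ 0.6183.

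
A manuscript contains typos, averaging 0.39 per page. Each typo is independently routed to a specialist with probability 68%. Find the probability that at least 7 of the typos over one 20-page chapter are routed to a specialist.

Thinning: the typos that are routed to a specialist themselves form a Poisson process with rate 0.68 × 0.39 = 0.2652 per page.
Over the interval, μ = 0.2652 × 20 = 5.304 (a 20-page chapter = 20 pages).
P(N ≥ 7) = 1 − P(N ≤ 6) ≈ 0.2835.

0.2835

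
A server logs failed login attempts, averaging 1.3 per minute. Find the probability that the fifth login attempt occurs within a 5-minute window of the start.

0.7763

Over the interval, μ = 1.3 × 5 = 6.5 (a 5-minute window = 5 minutes).
The fifth arrival falls in the interval iff at least 5 events occur there: P(S_5 ≤ t) = P(N ≥ 5) = 1 − P(N ≤ 4) ≈ 0.7763.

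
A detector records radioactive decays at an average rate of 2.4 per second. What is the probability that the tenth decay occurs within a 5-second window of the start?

0.7576

Over the interval, μ = 2.4 × 5 = 12 (a 5-second window = 5 seconds).
The tenth arrival falls in the interval iff at least 10 events occur there: P(S_10 ≤ t) = P(N ≥ 10) = 1 − P(N ≤ 9) ≈ 0.7576.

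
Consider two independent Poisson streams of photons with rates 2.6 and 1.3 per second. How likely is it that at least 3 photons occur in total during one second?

0.7469

Independent Poisson processes superpose: combined rate λ = 2.6 + 1.3 = 3.9 per second.
So μ = 3.9.
P(N ≥ 3) = 1 − P(N ≤ 2) ≈ 0.7469.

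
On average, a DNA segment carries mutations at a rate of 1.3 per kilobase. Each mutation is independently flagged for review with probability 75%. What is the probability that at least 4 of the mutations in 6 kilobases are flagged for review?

0.8349

Thinning: the mutations that are flagged for review themselves form a Poisson process with rate 0.75 × 1.3 = 0.975 per kilobase.
Over the interval, μ = 0.975 × 6 = 5.85 (6 kilobases).
P(N ≥ 4) = 1 − P(N ≤ 3) ≈ 0.8349.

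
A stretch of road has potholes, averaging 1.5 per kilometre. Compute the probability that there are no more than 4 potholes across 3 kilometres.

0.5321

Over the interval, μ = 1.5 × 3 = 4.5 (3 kilometres).
P(N ≤ 4) = Σ_{j=0}^{4} e^(−μ) μ^j/j! ≈ 0.5321.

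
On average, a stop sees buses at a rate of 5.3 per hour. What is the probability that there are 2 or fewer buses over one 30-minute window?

0.5060

Over the interval, μ = 5.3 × 0.5 = 2.65 (a 30-minute window = 0.5 hours).
P(N ≤ 2) = Σ_{j=0}^{2} e^(−μ) μ^j/j! ≈ 0.5060.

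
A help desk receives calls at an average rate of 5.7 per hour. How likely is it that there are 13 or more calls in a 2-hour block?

Over the interval, μ = 5.7 × 2 = 11.4 (a 2-hour block = 2 hours).
P(N ≥ 13) = 1 − P(N ≤ 12) = 1 − Σ_{j=0}^{12} e^(−μ) μ^j/j! ≈ 0.3558.

0.3558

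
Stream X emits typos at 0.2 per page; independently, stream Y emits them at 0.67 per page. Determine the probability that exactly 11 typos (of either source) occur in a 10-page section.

0.0902

Independent Poisson processes superpose: combined rate λ = 0.2 + 0.67 = 0.87 per page.
Over the interval, μ = 0.87 × 10 = 8.7 (a 10-page section = 10 pages).
P(N = 11) = e^(−8.7) · 8.7^11/11! ≈ 0.0902.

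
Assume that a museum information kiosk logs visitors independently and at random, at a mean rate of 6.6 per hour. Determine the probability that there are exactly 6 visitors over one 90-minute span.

Over the interval, μ = 6.6 × 1.5 = 9.9 (a 90-minute span = 1.5 hours).
P(N = 6) = e^(−μ) μ^6/6! = e^(−9.9) · 9.9^6/720 ≈ 0.0656.

0.0656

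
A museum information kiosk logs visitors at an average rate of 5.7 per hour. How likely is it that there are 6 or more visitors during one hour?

With mean μ = 5.7 per hour,
P(N ≥ 6) = 1 − P(N ≤ 5) = 1 − Σ_{j=0}^{5} e^(−μ) μ^j/j! ≈ 0.5050.

0.5050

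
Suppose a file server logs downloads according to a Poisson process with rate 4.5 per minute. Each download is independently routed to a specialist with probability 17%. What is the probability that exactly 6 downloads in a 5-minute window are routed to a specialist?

Thinning: the downloads that are routed to a specialist themselves form a Poisson process with rate 0.17 × 4.5 = 0.765 per minute.
Over the interval, μ = 0.765 × 5 = 3.825 (a 5-minute window = 5 minutes).
P(N = 6) = e^(−3.825) · 3.825^6/6! ≈ 0.0949.

0.0949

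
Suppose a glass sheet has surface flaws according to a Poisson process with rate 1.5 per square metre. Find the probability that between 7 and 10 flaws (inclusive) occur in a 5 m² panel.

Over the interval, μ = 1.5 × 5 = 7.5 (a 5 m² panel = 5 square metres).
P(7 ≤ N ≤ 10) = Σ_{j=7}^{10} e^(−7.5) · 7.5^j/j! ≈ 0.4841.

0.4841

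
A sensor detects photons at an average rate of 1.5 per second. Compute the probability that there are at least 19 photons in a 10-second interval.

0.1805

Over the interval, μ = 1.5 × 10 = 15 (a 10-second interval = 10 seconds).
P(N ≥ 19) = 1 − P(N ≤ 18) = 1 − Σ_{j=0}^{18} e^(−μ) μ^j/j! ≈ 0.1805.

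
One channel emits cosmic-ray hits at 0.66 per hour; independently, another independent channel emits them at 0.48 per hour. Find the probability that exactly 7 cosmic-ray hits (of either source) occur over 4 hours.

0.0851

Independent Poisson processes superpose: combined rate λ = 0.66 + 0.48 = 1.14 per hour.
Over the interval, μ = 1.14 × 4 = 4.56 (4 hours).
P(N = 7) = e^(−4.56) · 4.56^7/7! ≈ 0.0851.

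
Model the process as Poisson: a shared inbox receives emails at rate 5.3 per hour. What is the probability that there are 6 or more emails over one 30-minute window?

Over the interval, μ = 5.3 × 0.5 = 2.65 (a 30-minute window = 0.5 hours).
P(N ≥ 6) = 1 − P(N ≤ 5) = 1 − Σ_{j=0}^{5} e^(−μ) μ^j/j! ≈ 0.0528.

0.0528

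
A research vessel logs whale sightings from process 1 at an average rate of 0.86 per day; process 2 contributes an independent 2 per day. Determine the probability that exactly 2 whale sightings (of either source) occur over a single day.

0.2342

Independent Poisson processes superpose: combined rate λ = 0.86 + 2 = 2.86 per day.
So μ = 2.86.
P(N = 2) = e^(−2.86) · 2.86^2/2! ≈ 0.2342.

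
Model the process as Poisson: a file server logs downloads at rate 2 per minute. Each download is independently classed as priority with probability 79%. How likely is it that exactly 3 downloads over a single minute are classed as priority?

0.1354

Thinning: the downloads that are classed as priority themselves form a Poisson process with rate 0.79 × 2 = 1.58 per minute.
So μ = 1.58.
P(N = 3) = e^(−1.58) · 1.58^3/3! ≈ 0.1354.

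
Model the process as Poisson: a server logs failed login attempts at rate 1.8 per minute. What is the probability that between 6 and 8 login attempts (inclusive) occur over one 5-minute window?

0.3400

Over the interval, μ = 1.8 × 5 = 9 (a 5-minute window = 5 minutes).
P(6 ≤ N ≤ 8) = Σ_{j=6}^{8} e^(−9) · 9^j/j! ≈ 0.3400.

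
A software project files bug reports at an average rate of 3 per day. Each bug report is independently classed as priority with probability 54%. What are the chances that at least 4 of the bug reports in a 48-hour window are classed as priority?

Thinning: the bug reports that are classed as priority themselves form a Poisson process with rate 0.54 × 3 = 1.62 per day.
Over the interval, μ = 1.62 × 2 = 3.24 (a 48-hour window = 2 days).
P(N ≥ 4) = 1 − P(N ≤ 3) ≈ 0.4064.

0.4064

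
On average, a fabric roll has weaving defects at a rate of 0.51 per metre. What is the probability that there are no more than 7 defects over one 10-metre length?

Over the interval, μ = 0.51 × 10 = 5.1 (a 10-metre length = 10 metres).
P(N ≤ 7) = Σ_{j=0}^{7} e^(−μ) μ^j/j! ≈ 0.8560.

0.8560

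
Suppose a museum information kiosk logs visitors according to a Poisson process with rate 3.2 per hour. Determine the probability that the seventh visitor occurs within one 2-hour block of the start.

0.4577

Over the interval, μ = 3.2 × 2 = 6.4 (a 2-hour block = 2 hours).
The seventh arrival falls in the interval iff at least 7 events occur there: P(S_7 ≤ t) = P(N ≥ 7) = 1 − P(N ≤ 6) ≈ 0.4577.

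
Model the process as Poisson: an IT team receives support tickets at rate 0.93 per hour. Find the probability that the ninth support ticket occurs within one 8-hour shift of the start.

Over the interval, μ = 0.93 × 8 = 7.44 (an 8-hour shift = 8 hours).
The ninth arrival falls in the interval iff at least 9 events occur there: P(S_9 ≤ t) = P(N ≥ 9) = 1 − P(N ≤ 8) ≈ 0.3298.

0.3298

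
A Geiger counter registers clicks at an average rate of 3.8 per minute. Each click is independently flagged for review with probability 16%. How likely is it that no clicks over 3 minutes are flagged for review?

Thinning: the clicks that are flagged for review themselves form a Poisson process with rate 0.16 × 3.8 = 0.608 per minute.
Over the interval, μ = 0.608 × 3 = 1.824 (3 minutes).
P(N = 0) = e^(−1.824) · 1.824^0/0! ≈ 0.1614.

0.1614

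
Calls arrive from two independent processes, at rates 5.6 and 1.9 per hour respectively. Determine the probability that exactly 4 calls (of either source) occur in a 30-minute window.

Independent Poisson processes superpose: combined rate λ = 5.6 + 1.9 = 7.5 per hour.
Over the interval, μ = 7.5 × 0.5 = 3.75 (a 30-minute window = 0.5 hours).
P(N = 4) = e^(−3.75) · 3.75^4/4! ≈ 0.1938.

0.1938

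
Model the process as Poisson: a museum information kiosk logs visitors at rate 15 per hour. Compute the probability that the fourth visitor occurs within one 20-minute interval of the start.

0.7350

Over the interval, μ = 15 × 1/3 = 5 (a 20-minute interval = 1/3 hours).
The fourth arrival falls in the interval iff at least 4 events occur there: P(S_4 ≤ t) = P(N ≥ 4) = 1 − P(N ≤ 3) ≈ 0.7350.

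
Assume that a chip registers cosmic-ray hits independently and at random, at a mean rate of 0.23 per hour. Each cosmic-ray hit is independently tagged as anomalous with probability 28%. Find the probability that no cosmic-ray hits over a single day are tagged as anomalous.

Thinning: the cosmic-ray hits that are tagged as anomalous themselves form a Poisson process with rate 0.28 × 0.23 = 0.0644 per hour.
Over the interval, μ = 0.0644 × 24 = 1.5456 (a day = 24 hours).
P(N = 0) = e^(−1.5456) · 1.5456^0/0! ≈ 0.2132.

0.2132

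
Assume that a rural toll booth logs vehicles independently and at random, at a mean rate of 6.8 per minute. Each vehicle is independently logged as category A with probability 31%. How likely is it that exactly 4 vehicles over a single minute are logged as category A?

0.0999

Thinning: the vehicles that are logged as category A themselves form a Poisson process with rate 0.31 × 6.8 = 2.108 per minute.
So μ = 2.108.
P(N = 4) = e^(−2.108) · 2.108^4/4! ≈ 0.0999.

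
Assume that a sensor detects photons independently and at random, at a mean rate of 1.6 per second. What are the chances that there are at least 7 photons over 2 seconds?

0.0446

Over the interval, μ = 1.6 × 2 = 3.2 (2 seconds).
P(N ≥ 7) = 1 − P(N ≤ 6) = 1 − Σ_{j=0}^{6} e^(−μ) μ^j/j! ≈ 0.0446.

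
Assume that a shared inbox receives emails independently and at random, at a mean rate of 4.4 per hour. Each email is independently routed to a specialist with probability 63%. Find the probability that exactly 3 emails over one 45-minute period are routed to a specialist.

0.1873

Thinning: the emails that are routed to a specialist themselves form a Poisson process with rate 0.63 × 4.4 = 2.772 per hour.
Over the interval, μ = 2.772 × 0.75 = 2.079 (a 45-minute period = 0.75 hours).
P(N = 3) = e^(−2.079) · 2.079^3/3! ≈ 0.1873.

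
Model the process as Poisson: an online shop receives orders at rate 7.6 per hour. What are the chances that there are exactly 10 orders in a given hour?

With mean μ = 7.6 per hour,
P(N = 10) = e^(−μ) μ^10/10! = e^(−7.6) · 7.6^10/3628800 ≈ 0.0887.

0.0887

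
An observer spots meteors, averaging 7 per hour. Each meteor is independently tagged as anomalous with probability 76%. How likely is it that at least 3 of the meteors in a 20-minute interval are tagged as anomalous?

0.2622

Thinning: the meteors that are tagged as anomalous themselves form a Poisson process with rate 0.76 × 7 = 5.32 per hour.
Over the interval, μ = 5.32 × 1/3 ≈ 1.77333 (a 20-minute interval = 1/3 hours).
P(N ≥ 3) = 1 − P(N ≤ 2) ≈ 0.2622.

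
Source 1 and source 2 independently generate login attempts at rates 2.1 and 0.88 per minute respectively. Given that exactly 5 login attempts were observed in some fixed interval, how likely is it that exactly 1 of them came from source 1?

Given the total, each event is independently from source 1 with probability p = λ_1/(λ_1+λ_2) = 2.1/2.98 ≈ 0.7047.
So K ~ Binomial(5, 2.1/2.98): P(K = 1) = C(5,1) · (2.1/2.98)^1 · (0.88/2.98)^4 ≈ 0.0268.

0.0268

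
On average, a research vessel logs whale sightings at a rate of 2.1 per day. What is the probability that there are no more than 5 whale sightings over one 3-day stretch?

0.3988

Over the interval, μ = 2.1 × 3 = 6.3 (a 3-day stretch = 3 days).
P(N ≤ 5) = Σ_{j=0}^{5} e^(−μ) μ^j/j! ≈ 0.3988.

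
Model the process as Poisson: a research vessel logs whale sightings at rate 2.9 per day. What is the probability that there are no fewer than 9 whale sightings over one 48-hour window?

0.1328

Over the interval, μ = 2.9 × 2 = 5.8 (a 48-hour window = 2 days).
P(N ≥ 9) = 1 − P(N ≤ 8) = 1 − Σ_{j=0}^{8} e^(−μ) μ^j/j! ≈ 0.1328.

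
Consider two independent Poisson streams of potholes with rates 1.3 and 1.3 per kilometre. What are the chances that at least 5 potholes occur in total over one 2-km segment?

Independent Poisson processes superpose: combined rate λ = 1.3 + 1.3 = 2.6 per kilometre.
Over the interval, μ = 2.6 × 2 = 5.2 (a 2-km segment = 2 kilometres).
P(N ≥ 5) = 1 − P(N ≤ 4) ≈ 0.5939.

0.5939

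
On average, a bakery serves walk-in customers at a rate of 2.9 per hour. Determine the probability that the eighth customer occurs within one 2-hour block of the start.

0.2290

Over the interval, μ = 2.9 × 2 = 5.8 (a 2-hour block = 2 hours).
The eighth arrival falls in the interval iff at least 8 events occur there: P(S_8 ≤ t) = P(N ≥ 8) = 1 − P(N ≤ 7) ≈ 0.2290.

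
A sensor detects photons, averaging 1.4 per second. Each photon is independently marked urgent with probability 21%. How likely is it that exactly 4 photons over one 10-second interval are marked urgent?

Thinning: the photons that are marked urgent themselves form a Poisson process with rate 0.21 × 1.4 = 0.294 per second.
Over the interval, μ = 0.294 × 10 = 2.94 (a 10-second interval = 10 seconds).
P(N = 4) = e^(−2.94) · 2.94^4/4! ≈ 0.1646.

0.1646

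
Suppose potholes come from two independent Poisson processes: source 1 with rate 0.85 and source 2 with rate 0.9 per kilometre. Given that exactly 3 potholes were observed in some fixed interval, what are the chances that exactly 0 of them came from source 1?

Given the total, each event is independently from source 1 with probability p = λ_1/(λ_1+λ_2) = 0.85/1.75 ≈ 0.4857.
So K ~ Binomial(3, 0.85/1.75): P(K = 0) = C(3,0) · (0.85/1.75)^0 · (0.9/1.75)^3 ≈ 0.1360.

0.1360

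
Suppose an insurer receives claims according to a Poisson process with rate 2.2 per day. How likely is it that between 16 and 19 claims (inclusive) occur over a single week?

Over the interval, μ = 2.2 × 7 = 15.4 (a week = 7 days).
P(16 ≤ N ≤ 19) = Σ_{j=16}^{19} e^(−15.4) · 15.4^j/j! ≈ 0.3246.

0.3246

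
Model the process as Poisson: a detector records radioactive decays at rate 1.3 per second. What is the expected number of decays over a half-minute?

39

E[N] = λt = 1.3 × 30 = 39 (a half-minute = 30 seconds).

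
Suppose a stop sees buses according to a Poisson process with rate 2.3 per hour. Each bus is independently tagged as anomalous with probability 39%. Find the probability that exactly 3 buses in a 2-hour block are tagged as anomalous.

0.1600

Thinning: the buses that are tagged as anomalous themselves form a Poisson process with rate 0.39 × 2.3 = 0.897 per hour.
Over the interval, μ = 0.897 × 2 = 1.794 (a 2-hour block = 2 hours).
P(N = 3) = e^(−1.794) · 1.794^3/3! ≈ 0.1600.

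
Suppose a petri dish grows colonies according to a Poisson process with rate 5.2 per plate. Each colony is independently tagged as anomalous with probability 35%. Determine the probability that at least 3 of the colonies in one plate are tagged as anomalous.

0.2747

Thinning: the colonies that are tagged as anomalous themselves form a Poisson process with rate 0.35 × 5.2 = 1.82 per plate.
So μ = 1.82.
P(N ≥ 3) = 1 − P(N ≤ 2) ≈ 0.2747.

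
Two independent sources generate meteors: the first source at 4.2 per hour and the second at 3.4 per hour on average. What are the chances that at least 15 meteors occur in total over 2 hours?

Independent Poisson processes superpose: combined rate λ = 4.2 + 3.4 = 7.6 per hour.
Over the interval, μ = 7.6 × 2 = 15.2 (2 hours).
P(N ≥ 15) = 1 − P(N ≤ 14) ≈ 0.5547.

0.5547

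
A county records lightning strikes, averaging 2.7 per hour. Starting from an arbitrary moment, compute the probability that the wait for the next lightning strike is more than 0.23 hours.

The wait for the next event is exponential with rate λ = 2.7 per hour.
P(T > 0.23) = e^(−λt) = e^(−2.7 × 0.23) = e^(−0.621) ≈ 0.5374.

0.5374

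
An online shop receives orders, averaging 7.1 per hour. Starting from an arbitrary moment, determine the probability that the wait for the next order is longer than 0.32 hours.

The wait for the next event is exponential with rate λ = 7.1 per hour.
P(T > 0.32) = e^(−λt) = e^(−7.1 × 0.32) = e^(−2.272) ≈ 0.1031.

0.1031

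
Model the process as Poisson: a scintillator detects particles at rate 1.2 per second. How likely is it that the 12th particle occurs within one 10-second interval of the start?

0.5384

Over the interval, μ = 1.2 × 10 = 12 (a 10-second interval = 10 seconds).
The 12th arrival falls in the interval iff at least 12 events occur there: P(S_12 ≤ t) = P(N ≥ 12) = 1 − P(N ≤ 11) ≈ 0.5384.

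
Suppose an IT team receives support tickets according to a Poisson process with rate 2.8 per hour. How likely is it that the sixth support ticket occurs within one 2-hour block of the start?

Over the interval, μ = 2.8 × 2 = 5.6 (a 2-hour block = 2 hours).
The sixth arrival falls in the interval iff at least 6 events occur there: P(S_6 ≤ t) = P(N ≥ 6) = 1 − P(N ≤ 5) ≈ 0.4881.

0.4881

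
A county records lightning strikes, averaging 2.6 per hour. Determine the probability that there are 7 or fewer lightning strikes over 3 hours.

Over the interval, μ = 2.6 × 3 = 7.8 (3 hours).
P(N ≤ 7) = Σ_{j=0}^{7} e^(−μ) μ^j/j! ≈ 0.4812.

0.4812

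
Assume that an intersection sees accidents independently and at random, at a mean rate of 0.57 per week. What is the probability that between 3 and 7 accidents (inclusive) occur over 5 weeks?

Over the interval, μ = 0.57 × 5 = 2.85 (5 weeks).
P(3 ≤ N ≤ 7) = Σ_{j=3}^{7} e^(−2.85) · 2.85^j/j! ≈ 0.5334.

0.5334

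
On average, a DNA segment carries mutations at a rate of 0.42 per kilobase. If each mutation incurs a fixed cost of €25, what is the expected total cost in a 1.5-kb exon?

€15.75

E[N] = 0.42 × 1.5 = 0.63 (a 1.5-kb exon = 1.5 kilobases); E[cost] = 0.63 × €25 = €15.75.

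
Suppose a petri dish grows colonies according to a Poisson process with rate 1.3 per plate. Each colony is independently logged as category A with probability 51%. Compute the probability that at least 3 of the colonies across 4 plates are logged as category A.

Thinning: the colonies that are logged as category A themselves form a Poisson process with rate 0.51 × 1.3 = 0.663 per plate.
Over the interval, μ = 0.663 × 4 = 2.652 (4 plates).
P(N ≥ 3) = 1 − P(N ≤ 2) ≈ 0.4945.

0.4945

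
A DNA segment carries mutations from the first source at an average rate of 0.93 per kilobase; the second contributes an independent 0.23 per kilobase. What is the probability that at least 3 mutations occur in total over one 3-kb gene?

Independent Poisson processes superpose: combined rate λ = 0.93 + 0.23 = 1.16 per kilobase.
Over the interval, μ = 1.16 × 3 = 3.48 (a 3-kb gene = 3 kilobases).
P(N ≥ 3) = 1 − P(N ≤ 2) ≈ 0.6754.

0.6754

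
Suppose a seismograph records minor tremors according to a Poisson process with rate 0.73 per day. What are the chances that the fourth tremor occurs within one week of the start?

0.7501

Over the interval, μ = 0.73 × 7 = 5.11 (a week = 7 days).
The fourth arrival falls in the interval iff at least 4 events occur there: P(S_4 ≤ t) = P(N ≥ 4) = 1 − P(N ≤ 3) ≈ 0.7501.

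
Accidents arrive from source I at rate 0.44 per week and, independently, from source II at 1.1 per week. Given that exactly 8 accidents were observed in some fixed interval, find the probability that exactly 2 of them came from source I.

Given the total, each event is independently from source I with probability p = λ_I/(λ_I+λ_II) = 0.44/1.54 ≈ 0.2857.
So K ~ Binomial(8, 0.44/1.54): P(K = 2) = C(8,2) · (0.44/1.54)^2 · (1.1/1.54)^6 ≈ 0.3036.

0.3036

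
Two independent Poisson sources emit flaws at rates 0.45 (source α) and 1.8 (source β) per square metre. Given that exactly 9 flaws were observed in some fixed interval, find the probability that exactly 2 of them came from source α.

Given the total, each event is independently from source α with probability p = λ_α/(λ_α+λ_β) = 0.45/2.25 = 0.2000.
So K ~ Binomial(9, 0.45/2.25): P(K = 2) = C(9,2) · (0.45/2.25)^2 · (1.8/2.25)^7 ≈ 0.3020.

0.3020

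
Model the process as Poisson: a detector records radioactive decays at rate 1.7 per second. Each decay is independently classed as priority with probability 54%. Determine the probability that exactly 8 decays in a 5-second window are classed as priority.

Thinning: the decays that are classed as priority themselves form a Poisson process with rate 0.54 × 1.7 = 0.918 per second.
Over the interval, μ = 0.918 × 5 = 4.59 (a 5-second window = 5 seconds).
P(N = 8) = e^(−4.59) · 4.59^8/8! ≈ 0.0496.

0.0496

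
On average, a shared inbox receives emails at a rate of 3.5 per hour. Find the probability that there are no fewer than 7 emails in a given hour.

With mean μ = 3.5 per hour,
P(N ≥ 7) = 1 − P(N ≤ 6) = 1 − Σ_{j=0}^{6} e^(−μ) μ^j/j! ≈ 0.0653.

0.0653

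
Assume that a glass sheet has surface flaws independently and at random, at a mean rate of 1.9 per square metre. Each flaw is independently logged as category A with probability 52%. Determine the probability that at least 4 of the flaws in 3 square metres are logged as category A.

Thinning: the flaws that are logged as category A themselves form a Poisson process with rate 0.52 × 1.9 = 0.988 per square metre.
Over the interval, μ = 0.988 × 3 = 2.964 (3 square metres).
P(N ≥ 4) = 1 − P(N ≤ 3) ≈ 0.3447.

0.3447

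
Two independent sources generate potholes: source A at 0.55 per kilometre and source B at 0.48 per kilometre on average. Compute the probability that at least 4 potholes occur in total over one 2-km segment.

0.1539

Independent Poisson processes superpose: combined rate λ = 0.55 + 0.48 = 1.03 per kilometre.
Over the interval, μ = 1.03 × 2 = 2.06 (a 2-km segment = 2 kilometres).
P(N ≥ 4) = 1 − P(N ≤ 3) ≈ 0.1539.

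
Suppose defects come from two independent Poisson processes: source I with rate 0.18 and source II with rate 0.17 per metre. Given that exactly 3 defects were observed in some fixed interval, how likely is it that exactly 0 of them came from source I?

0.1146

Given the total, each event is independently from source I with probability p = λ_I/(λ_I+λ_II) = 0.18/0.35 ≈ 0.5143.
So K ~ Binomial(3, 0.18/0.35): P(K = 0) = C(3,0) · (0.18/0.35)^0 · (0.17/0.35)^3 ≈ 0.1146.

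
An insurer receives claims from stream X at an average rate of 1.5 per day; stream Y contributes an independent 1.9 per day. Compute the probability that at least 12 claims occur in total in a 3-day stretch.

0.3262

Independent Poisson processes superpose: combined rate λ = 1.5 + 1.9 = 3.4 per day.
Over the interval, μ = 3.4 × 3 = 10.2 (a 3-day stretch = 3 days).
P(N ≥ 12) = 1 − P(N ≤ 11) ≈ 0.3262.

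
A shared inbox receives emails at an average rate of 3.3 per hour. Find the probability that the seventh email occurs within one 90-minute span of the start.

0.2305

Over the interval, μ = 3.3 × 1.5 = 4.95 (a 90-minute span = 1.5 hours).
The seventh arrival falls in the interval iff at least 7 events occur there: P(S_7 ≤ t) = P(N ≥ 7) = 1 − P(N ≤ 6) ≈ 0.2305.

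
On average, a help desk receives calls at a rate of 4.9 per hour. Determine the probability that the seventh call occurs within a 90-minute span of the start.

Over the interval, μ = 4.9 × 1.5 = 7.35 (a 90-minute span = 1.5 hours).
The seventh arrival falls in the interval iff at least 7 events occur there: P(S_7 ≤ t) = P(N ≥ 7) = 1 − P(N ≤ 6) ≈ 0.6010.

0.6010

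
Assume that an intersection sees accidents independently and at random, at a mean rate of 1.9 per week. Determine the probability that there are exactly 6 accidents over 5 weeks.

Over the interval, μ = 1.9 × 5 = 9.5 (5 weeks).
P(N = 6) = e^(−μ) μ^6/6! = e^(−9.5) · 9.5^6/720 ≈ 0.0764.

0.0764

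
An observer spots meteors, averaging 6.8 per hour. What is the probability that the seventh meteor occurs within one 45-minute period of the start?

Over the interval, μ = 6.8 × 0.75 = 5.1 (a 45-minute period = 0.75 hours).
The seventh arrival falls in the interval iff at least 7 events occur there: P(S_7 ≤ t) = P(N ≥ 7) = 1 − P(N ≤ 6) ≈ 0.2526.

0.2526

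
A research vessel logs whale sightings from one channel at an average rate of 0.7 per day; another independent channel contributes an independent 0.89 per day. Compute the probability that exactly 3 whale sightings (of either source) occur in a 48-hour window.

0.2229

Independent Poisson processes superpose: combined rate λ = 0.7 + 0.89 = 1.59 per day.
Over the interval, μ = 1.59 × 2 = 3.18 (a 48-hour window = 2 days).
P(N = 3) = e^(−3.18) · 3.18^3/3! ≈ 0.2229.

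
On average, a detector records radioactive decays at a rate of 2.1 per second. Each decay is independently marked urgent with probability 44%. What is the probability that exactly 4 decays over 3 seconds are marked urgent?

Thinning: the decays that are marked urgent themselves form a Poisson process with rate 0.44 × 2.1 = 0.924 per second.
Over the interval, μ = 0.924 × 3 = 2.772 (3 seconds).
P(N = 4) = e^(−2.772) · 2.772^4/4! ≈ 0.1538.

0.1538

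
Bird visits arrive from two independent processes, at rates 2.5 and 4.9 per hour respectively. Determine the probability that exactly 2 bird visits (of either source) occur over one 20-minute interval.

0.2582

Independent Poisson processes superpose: combined rate λ = 2.5 + 4.9 = 7.4 per hour.
Over the interval, μ = 7.4 × 1/3 ≈ 2.46667 (a 20-minute interval = 1/3 hours).
P(N = 2) = e^(−2.46667) · 2.46667^2/2! ≈ 0.2582.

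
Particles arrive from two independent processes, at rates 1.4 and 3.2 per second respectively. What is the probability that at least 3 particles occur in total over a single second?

0.8374

Independent Poisson processes superpose: combined rate λ = 1.4 + 3.2 = 4.6 per second.
So μ = 4.6.
P(N ≥ 3) = 1 − P(N ≤ 2) ≈ 0.8374.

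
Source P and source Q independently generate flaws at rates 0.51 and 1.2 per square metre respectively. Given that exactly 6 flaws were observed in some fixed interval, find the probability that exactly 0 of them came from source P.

0.1194

Given the total, each event is independently from source P with probability p = λ_P/(λ_P+λ_Q) = 0.51/1.71 ≈ 0.2982.
So K ~ Binomial(6, 0.51/1.71): P(K = 0) = C(6,0) · (0.51/1.71)^0 · (1.2/1.71)^6 ≈ 0.1194.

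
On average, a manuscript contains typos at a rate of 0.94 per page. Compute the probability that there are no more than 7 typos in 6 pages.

0.7919

Over the interval, μ = 0.94 × 6 = 5.64 (6 pages).
P(N ≤ 7) = Σ_{j=0}^{7} e^(−μ) μ^j/j! ≈ 0.7919.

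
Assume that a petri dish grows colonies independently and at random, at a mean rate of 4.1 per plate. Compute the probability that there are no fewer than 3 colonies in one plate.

With mean μ = 4.1 per plate,
P(N ≥ 3) = 1 − P(N ≤ 2) = 1 − Σ_{j=0}^{2} e^(−μ) μ^j/j! ≈ 0.7762.

0.7762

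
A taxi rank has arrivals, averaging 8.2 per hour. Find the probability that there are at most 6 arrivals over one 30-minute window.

Over the interval, μ = 8.2 × 0.5 = 4.1 (a 30-minute window = 0.5 hours).
P(N ≤ 6) = Σ_{j=0}^{6} e^(−μ) μ^j/j! ≈ 0.8786.

0.8786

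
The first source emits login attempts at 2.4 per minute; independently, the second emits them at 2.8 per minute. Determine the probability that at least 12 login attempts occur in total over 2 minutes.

0.3495

Independent Poisson processes superpose: combined rate λ = 2.4 + 2.8 = 5.2 per minute.
Over the interval, μ = 5.2 × 2 = 10.4 (2 minutes).
P(N ≥ 12) = 1 − P(N ≤ 11) ≈ 0.3495.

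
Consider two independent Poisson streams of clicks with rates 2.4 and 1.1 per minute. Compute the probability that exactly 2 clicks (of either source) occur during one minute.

0.1850

Independent Poisson processes superpose: combined rate λ = 2.4 + 1.1 = 3.5 per minute.
So μ = 3.5.
P(N = 2) = e^(−3.5) · 3.5^2/2! ≈ 0.1850.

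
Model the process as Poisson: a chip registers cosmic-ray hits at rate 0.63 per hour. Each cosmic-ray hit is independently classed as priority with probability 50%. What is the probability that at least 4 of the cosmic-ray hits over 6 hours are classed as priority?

Thinning: the cosmic-ray hits that are classed as priority themselves form a Poisson process with rate 0.5 × 0.63 = 0.315 per hour.
Over the interval, μ = 0.315 × 6 = 1.89 (6 hours).
P(N ≥ 4) = 1 − P(N ≤ 3) ≈ 0.1236.

0.1236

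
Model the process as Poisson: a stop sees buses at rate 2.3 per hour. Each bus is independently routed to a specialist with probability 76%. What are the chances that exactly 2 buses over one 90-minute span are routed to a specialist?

Thinning: the buses that are routed to a specialist themselves form a Poisson process with rate 0.76 × 2.3 = 1.748 per hour.
Over the interval, μ = 1.748 × 1.5 = 2.622 (a 90-minute span = 1.5 hours).
P(N = 2) = e^(−2.622) · 2.622^2/2! ≈ 0.2498.

0.2498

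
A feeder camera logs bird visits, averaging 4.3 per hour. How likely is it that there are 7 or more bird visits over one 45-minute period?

Over the interval, μ = 4.3 × 0.75 = 3.225 (a 45-minute period = 0.75 hours).
P(N ≥ 7) = 1 − P(N ≤ 6) = 1 − Σ_{j=0}^{6} e^(−μ) μ^j/j! ≈ 0.0462.

0.0462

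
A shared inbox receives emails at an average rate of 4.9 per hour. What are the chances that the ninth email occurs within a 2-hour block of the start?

Over the interval, μ = 4.9 × 2 = 9.8 (a 2-hour block = 2 hours).
The ninth arrival falls in the interval iff at least 9 events occur there: P(S_9 ≤ t) = P(N ≥ 9) = 1 − P(N ≤ 8) ≈ 0.6442.

0.6442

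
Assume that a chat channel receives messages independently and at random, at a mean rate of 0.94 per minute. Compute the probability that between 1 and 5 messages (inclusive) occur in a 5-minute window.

0.6593

Over the interval, μ = 0.94 × 5 = 4.7 (a 5-minute window = 5 minutes).
P(1 ≤ N ≤ 5) = Σ_{j=1}^{5} e^(−4.7) · 4.7^j/j! ≈ 0.6593.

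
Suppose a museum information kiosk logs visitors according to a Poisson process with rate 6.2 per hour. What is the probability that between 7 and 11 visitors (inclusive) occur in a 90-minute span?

0.5922

Over the interval, μ = 6.2 × 1.5 = 9.3 (a 90-minute span = 1.5 hours).
P(7 ≤ N ≤ 11) = Σ_{j=7}^{11} e^(−9.3) · 9.3^j/j! ≈ 0.5922.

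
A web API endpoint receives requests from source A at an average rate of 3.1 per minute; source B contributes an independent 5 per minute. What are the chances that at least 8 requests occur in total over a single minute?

Independent Poisson processes superpose: combined rate λ = 3.1 + 5 = 8.1 per minute.
So μ = 8.1.
P(N ≥ 8) = 1 − P(N ≤ 7) ≈ 0.5609.

0.5609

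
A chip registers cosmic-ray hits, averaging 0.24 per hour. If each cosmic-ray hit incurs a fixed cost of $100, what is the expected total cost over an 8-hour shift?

E[N] = 0.24 × 8 = 1.92 (an 8-hour shift = 8 hours); E[cost] = 1.92 × $100 = $192.

$192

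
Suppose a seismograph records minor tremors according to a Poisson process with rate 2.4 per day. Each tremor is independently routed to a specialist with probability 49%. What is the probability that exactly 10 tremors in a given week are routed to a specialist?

Thinning: the tremors that are routed to a specialist themselves form a Poisson process with rate 0.49 × 2.4 = 1.176 per day.
Over the interval, μ = 1.176 × 7 = 8.232 (a week = 7 days).
P(N = 10) = e^(−8.232) · 8.232^10/10! ≈ 0.1048.

0.1048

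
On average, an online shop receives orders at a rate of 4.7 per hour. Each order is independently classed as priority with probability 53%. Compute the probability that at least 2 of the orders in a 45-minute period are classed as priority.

Thinning: the orders that are classed as priority themselves form a Poisson process with rate 0.53 × 4.7 = 2.491 per hour.
Over the interval, μ = 2.491 × 0.75 = 1.86825 (a 45-minute period = 0.75 hours).
P(N ≥ 2) = 1 − P(N ≤ 1) ≈ 0.5572.

0.5572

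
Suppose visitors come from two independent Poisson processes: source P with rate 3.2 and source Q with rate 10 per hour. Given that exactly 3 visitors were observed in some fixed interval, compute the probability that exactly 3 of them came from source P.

Given the total, each event is independently from source P with probability p = λ_P/(λ_P+λ_Q) = 3.2/13.2 ≈ 0.2424.
So K ~ Binomial(3, 3.2/13.2): P(K = 3) = C(3,3) · (3.2/13.2)^3 · (10/13.2)^0 ≈ 0.0142.

0.0142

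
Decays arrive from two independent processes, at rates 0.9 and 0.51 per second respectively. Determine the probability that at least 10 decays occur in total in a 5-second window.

Independent Poisson processes superpose: combined rate λ = 0.9 + 0.51 = 1.41 per second.
Over the interval, μ = 1.41 × 5 = 7.05 (a 5-second window = 5 seconds).
P(N ≥ 10) = 1 − P(N ≤ 9) ≈ 0.1746.

0.1746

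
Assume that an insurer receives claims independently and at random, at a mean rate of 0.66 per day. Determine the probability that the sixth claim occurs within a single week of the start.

Over the interval, μ = 0.66 × 7 = 4.62 (a week = 7 days).
The sixth arrival falls in the interval iff at least 6 events occur there: P(S_6 ≤ t) = P(N ≥ 6) = 1 − P(N ≤ 5) ≈ 0.3177.

0.3177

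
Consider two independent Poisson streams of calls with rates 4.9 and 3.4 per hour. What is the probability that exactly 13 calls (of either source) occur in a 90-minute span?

0.1086

Independent Poisson processes superpose: combined rate λ = 4.9 + 3.4 = 8.3 per hour.
Over the interval, μ = 8.3 × 1.5 = 12.45 (a 90-minute span = 1.5 hours).
P(N = 13) = e^(−12.45) · 12.45^13/13! ≈ 0.1086.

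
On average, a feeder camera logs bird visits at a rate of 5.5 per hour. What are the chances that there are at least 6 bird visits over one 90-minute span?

Over the interval, μ = 5.5 × 1.5 = 8.25 (a 90-minute span = 1.5 hours).
P(N ≥ 6) = 1 − P(N ≤ 5) = 1 − Σ_{j=0}^{5} e^(−μ) μ^j/j! ≈ 0.8306.

0.8306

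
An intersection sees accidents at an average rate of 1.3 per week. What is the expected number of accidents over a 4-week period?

5.2

E[N] = λt = 1.3 × 4 = 5.2 (a 4-week period = 4 weeks).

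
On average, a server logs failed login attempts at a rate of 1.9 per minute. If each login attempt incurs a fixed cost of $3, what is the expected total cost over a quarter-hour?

E[N] = 1.9 × 15 = 28.5 (a quarter-hour = 15 minutes); E[cost] = 28.5 × $3 = $85.5.

$85.5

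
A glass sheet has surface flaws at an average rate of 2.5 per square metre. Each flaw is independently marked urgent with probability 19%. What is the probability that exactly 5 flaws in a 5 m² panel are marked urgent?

Thinning: the flaws that are marked urgent themselves form a Poisson process with rate 0.19 × 2.5 = 0.475 per square metre.
Over the interval, μ = 0.475 × 5 = 2.375 (a 5 m² panel = 5 square metres).
P(N = 5) = e^(−2.375) · 2.375^5/5! ≈ 0.0586.

0.0586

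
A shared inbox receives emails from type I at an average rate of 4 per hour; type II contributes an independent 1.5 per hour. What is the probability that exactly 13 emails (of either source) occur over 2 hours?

Independent Poisson processes superpose: combined rate λ = 4 + 1.5 = 5.5 per hour.
Over the interval, μ = 5.5 × 2 = 11 (2 hours).
P(N = 13) = e^(−11) · 11^13/13! ≈ 0.0926.

0.0926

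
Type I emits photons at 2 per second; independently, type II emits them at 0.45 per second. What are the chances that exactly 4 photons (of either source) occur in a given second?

Independent Poisson processes superpose: combined rate λ = 2 + 0.45 = 2.45 per second.
So μ = 2.45.
P(N = 4) = e^(−2.45) · 2.45^4/4! ≈ 0.1295.

0.1295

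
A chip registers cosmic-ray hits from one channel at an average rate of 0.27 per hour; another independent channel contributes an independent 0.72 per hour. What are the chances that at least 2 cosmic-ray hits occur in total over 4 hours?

Independent Poisson processes superpose: combined rate λ = 0.27 + 0.72 = 0.99 per hour.
Over the interval, μ = 0.99 × 4 = 3.96 (4 hours).
P(N ≥ 2) = 1 − P(N ≤ 1) ≈ 0.9054.

0.9054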